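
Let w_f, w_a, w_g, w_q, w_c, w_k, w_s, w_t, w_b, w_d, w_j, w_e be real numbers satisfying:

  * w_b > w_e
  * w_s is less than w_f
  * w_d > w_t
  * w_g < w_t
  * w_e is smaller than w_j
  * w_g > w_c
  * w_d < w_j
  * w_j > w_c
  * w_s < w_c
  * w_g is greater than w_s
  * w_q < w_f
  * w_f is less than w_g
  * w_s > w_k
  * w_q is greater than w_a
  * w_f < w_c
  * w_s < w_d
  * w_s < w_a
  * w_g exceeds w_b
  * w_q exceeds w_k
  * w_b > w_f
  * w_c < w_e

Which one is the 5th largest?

The consecutive relations fix a unique order: w_k < w_s < w_a < w_q < w_f < w_c < w_e < w_b < w_g < w_t < w_d < w_j.
Counting 5 from the largest end gives w_b.

w_b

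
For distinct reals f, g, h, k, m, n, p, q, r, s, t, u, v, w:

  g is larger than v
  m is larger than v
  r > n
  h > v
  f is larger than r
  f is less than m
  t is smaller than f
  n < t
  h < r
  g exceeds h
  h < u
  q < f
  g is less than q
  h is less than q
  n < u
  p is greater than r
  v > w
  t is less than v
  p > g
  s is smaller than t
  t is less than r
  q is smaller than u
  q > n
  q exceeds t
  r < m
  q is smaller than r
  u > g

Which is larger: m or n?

m

Link the given pairs in sequence: n < t; t < v; v < g; g < q; q < r; r < f; f < m.
Together: n < t < v < g < q < r < f < m.
So n < m; m is the larger of the two.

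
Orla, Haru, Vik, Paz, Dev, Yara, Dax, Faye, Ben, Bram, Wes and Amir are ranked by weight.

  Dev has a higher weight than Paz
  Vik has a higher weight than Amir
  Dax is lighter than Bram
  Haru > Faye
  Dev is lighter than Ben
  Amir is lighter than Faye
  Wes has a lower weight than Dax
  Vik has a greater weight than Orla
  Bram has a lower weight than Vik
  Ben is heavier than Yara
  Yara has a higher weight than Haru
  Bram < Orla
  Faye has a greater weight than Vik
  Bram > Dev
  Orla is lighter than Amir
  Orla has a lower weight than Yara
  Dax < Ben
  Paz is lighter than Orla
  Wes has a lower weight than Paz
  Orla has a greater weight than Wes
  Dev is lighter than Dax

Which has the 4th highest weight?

Chaining the given pairs: Wes < Paz < Dev < Dax < Bram < Orla < Amir < Vik < Faye < Haru < Yara < Ben.
The 4th largest is Faye.

Faye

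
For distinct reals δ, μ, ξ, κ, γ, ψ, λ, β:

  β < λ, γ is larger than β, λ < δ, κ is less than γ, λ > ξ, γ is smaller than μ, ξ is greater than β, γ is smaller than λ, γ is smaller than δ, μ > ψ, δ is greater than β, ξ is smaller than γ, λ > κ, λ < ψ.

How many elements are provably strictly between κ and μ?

3

Chaining upward from κ reaches: γ, λ, δ, ψ.
Chaining downward from μ reaches: β, ξ, γ, λ, ψ.
Strictly between κ and μ are those in both lists: γ, λ, ψ — 3 elements.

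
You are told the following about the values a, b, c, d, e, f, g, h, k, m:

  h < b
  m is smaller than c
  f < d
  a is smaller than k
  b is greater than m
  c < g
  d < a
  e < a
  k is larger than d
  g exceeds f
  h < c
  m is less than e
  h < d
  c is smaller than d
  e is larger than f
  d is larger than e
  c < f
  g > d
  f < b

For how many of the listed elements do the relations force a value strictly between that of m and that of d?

3

The relations place m below d. An element lies strictly between them when it is forced above m and also forced below d.
Above m: {c, f, e, b, a, k, g}. Below d: {h, c, f, e}.
Intersection: {c, f, e} — 3.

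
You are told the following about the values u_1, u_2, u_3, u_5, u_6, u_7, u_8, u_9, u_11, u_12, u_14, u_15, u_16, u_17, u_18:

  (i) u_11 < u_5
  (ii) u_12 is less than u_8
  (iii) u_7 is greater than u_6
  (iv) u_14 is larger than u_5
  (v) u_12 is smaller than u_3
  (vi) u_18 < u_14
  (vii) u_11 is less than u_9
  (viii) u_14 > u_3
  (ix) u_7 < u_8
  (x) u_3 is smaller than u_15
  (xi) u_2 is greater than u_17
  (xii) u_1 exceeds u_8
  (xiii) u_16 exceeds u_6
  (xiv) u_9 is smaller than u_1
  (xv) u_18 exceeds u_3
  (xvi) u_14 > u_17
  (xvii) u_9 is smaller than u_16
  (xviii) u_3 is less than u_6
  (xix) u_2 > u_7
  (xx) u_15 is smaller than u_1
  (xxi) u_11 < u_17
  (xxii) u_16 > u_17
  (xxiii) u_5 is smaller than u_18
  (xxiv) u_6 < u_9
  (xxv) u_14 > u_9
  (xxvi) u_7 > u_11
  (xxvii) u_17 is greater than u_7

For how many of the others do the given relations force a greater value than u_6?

The elements the relations force above u_6 are u_9, u_7, u_8, u_17, u_16, u_14, u_2, u_1 — no chain reaches any other.
That is 8.

8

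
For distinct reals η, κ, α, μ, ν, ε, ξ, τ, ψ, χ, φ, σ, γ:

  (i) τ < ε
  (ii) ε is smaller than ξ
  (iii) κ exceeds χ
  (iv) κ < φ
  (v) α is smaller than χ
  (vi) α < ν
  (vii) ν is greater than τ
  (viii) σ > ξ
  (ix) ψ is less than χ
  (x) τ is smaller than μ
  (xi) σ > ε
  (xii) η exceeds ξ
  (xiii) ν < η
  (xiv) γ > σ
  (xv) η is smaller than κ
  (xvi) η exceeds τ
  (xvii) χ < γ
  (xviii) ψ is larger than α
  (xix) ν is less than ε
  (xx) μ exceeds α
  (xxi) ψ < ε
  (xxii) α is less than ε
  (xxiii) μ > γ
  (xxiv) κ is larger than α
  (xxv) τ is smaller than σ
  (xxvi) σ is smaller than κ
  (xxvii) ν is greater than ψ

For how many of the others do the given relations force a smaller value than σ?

From σ the given relations immediately reach τ, ε, ξ.
From those, α, ψ, ν — 6 in total.
Nothing else is reachable below σ; 6 in all.

6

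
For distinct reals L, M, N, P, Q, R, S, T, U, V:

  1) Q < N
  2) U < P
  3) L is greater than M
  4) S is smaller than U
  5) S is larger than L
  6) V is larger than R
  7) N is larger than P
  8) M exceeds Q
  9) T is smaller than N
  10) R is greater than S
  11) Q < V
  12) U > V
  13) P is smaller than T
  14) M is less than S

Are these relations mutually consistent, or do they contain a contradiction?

The single ordering Q < M < L < S < R < V < U < P < T < N satisfies every listed relation, so no contradiction arises.

consistent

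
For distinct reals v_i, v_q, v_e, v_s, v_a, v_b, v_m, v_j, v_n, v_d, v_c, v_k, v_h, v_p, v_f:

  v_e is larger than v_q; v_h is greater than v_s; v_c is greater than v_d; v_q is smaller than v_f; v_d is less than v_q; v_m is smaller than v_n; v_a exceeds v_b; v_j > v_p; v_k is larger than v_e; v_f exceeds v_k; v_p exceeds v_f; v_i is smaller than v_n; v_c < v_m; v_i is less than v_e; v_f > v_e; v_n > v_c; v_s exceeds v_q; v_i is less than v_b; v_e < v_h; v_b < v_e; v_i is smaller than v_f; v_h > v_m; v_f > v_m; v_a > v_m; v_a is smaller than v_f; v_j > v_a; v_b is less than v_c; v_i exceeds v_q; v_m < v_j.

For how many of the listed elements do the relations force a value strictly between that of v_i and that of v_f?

6

The relations place v_i below v_f. An element lies strictly between them when it is forced above v_i and also forced below v_f.
Above v_i: {v_b, v_c, v_m, v_a, v_e, v_h, v_k, v_p, v_n, v_j}. Below v_f: {v_d, v_q, v_b, v_c, v_m, v_a, v_e, v_k}.
Intersection: {v_b, v_c, v_m, v_a, v_e, v_k} — 6.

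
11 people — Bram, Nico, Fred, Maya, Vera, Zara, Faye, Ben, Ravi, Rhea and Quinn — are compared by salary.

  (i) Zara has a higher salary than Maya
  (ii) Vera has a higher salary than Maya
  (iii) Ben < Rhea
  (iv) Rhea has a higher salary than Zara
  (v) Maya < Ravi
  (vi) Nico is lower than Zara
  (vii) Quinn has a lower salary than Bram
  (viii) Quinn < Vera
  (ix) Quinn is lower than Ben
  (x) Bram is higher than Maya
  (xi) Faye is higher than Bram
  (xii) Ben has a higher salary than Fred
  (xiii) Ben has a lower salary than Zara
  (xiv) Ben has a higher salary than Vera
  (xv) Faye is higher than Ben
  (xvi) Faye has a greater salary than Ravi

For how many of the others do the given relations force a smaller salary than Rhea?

The elements the relations force below Rhea are Fred, Nico, Maya, Quinn, Vera, Ben, Zara — no chain reaches any other.
That is 7.

7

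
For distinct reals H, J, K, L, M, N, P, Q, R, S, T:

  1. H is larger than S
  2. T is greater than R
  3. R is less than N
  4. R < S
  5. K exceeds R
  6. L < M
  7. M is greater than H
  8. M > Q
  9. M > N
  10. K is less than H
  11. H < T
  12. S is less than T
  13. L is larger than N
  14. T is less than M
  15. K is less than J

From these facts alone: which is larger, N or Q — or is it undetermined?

Following every chain through Q: above Q we get M.
N is not reached, and no chain runs the other way from N to Q.
So the given relations leave the order of Q and N undetermined.

undetermined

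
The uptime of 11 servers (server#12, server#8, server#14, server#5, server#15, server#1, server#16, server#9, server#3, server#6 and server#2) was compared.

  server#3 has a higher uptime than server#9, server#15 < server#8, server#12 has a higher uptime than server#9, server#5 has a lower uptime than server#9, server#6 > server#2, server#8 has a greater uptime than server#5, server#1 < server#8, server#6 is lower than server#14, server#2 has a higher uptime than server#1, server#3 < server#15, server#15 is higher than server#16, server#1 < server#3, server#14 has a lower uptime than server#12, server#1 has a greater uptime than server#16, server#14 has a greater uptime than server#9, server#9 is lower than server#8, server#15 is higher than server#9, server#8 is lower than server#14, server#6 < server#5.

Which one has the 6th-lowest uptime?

server#9

Piecing the relations together gives one ordering: server#16 < server#1 < server#2 < server#6 < server#5 < server#9 < server#3 < server#15 < server#8 < server#14 < server#12.
Counting 6 from the smallest end gives server#9.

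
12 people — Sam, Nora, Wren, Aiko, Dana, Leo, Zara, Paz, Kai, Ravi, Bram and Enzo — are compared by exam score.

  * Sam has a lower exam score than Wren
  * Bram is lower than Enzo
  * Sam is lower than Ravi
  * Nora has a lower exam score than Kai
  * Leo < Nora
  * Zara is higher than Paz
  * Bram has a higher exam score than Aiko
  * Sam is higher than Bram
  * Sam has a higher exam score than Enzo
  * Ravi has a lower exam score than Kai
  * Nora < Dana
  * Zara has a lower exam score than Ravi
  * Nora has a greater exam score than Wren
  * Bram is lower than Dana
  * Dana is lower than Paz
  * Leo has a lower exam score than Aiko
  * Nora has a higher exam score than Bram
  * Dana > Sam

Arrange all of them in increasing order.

Leo < Aiko < Bram < Enzo < Sam < Wren < Nora < Dana < Paz < Zara < Ravi < Kai

Nothing is placed below Leo, so it is least; from there Leo < Aiko; Aiko < Bram; Bram < Enzo; Enzo < Sam; Sam < Wren; Wren < Nora; Nora < Dana; Dana < Paz; Paz < Zara; Zara < Ravi; Ravi < Kai, each given directly.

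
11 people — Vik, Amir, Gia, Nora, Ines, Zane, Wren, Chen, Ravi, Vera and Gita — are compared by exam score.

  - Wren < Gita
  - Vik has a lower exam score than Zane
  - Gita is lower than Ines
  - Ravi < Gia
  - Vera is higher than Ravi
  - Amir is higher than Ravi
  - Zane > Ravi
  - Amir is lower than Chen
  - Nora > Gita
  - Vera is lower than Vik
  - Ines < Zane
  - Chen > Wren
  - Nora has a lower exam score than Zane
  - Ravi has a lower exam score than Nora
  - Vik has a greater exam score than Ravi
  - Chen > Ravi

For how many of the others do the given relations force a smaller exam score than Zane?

The elements the relations force below Zane are Wren, Gita, Ravi, Nora, Ines, Vera, Vik — no chain reaches any other.
That is 7.

7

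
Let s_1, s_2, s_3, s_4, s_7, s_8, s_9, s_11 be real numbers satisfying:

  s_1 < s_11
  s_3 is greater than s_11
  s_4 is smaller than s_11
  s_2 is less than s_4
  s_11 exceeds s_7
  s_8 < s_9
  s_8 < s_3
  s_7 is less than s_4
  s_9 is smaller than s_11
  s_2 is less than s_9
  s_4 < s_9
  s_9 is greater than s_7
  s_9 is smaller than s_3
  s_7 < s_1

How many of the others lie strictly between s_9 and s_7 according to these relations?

1

Chaining upward from s_7 reaches: s_1, s_4, s_11, s_3.
Chaining downward from s_9 reaches: s_8, s_2, s_4.
Strictly between s_7 and s_9 are those in both lists: s_4 — 1 element.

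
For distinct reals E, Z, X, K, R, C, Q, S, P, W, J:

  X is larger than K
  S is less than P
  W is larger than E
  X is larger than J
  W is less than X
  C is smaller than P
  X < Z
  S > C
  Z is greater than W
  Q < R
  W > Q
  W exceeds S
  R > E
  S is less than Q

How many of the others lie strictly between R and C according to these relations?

Chaining upward from C reaches: S, Q, P, W, X, Z.
Chaining downward from R reaches: S, Q, E.
Strictly between C and R are those in both lists: S, Q — 2 elements.

2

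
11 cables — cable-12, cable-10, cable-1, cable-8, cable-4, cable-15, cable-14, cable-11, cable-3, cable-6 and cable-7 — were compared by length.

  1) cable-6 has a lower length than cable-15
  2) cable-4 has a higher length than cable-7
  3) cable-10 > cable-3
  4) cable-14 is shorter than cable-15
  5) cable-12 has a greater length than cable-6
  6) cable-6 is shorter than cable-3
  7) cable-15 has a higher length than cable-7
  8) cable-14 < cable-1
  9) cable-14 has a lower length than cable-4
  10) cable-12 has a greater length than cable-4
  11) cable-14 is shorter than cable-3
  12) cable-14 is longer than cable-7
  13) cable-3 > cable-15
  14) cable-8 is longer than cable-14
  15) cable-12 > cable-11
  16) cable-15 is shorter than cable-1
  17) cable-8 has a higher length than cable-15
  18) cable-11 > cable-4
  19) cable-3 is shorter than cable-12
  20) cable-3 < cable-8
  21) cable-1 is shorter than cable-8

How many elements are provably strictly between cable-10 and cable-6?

Chaining upward from cable-6 reaches: cable-15, cable-1, cable-3, cable-8, cable-12.
Chaining downward from cable-10 reaches: cable-7, cable-14, cable-15, cable-3.
Strictly between cable-6 and cable-10 are those in both lists: cable-15, cable-3 — 2 elements.

2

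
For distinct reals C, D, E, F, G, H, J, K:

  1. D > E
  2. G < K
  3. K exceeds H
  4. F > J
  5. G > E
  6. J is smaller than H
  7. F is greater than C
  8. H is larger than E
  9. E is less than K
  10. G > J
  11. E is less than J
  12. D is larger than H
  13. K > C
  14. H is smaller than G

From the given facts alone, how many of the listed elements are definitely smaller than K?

5

From K the given relations immediately reach E, C, H, G.
From those, J — 5 in total.
No other element is forced below K by the given relations, so the count is 5.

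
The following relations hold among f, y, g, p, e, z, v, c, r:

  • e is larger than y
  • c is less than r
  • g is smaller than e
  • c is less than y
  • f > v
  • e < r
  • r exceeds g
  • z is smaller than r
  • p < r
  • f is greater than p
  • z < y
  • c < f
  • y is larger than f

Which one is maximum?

v is not greatest since v < f; c is not greatest since c < f; g is not greatest since g < e; z is not greatest since z < r; p is not greatest since p < f; f is not greatest since f < y; y is not greatest since y < e; e is not greatest since e < r.
Only r has nothing above it, so r is the maximum.

r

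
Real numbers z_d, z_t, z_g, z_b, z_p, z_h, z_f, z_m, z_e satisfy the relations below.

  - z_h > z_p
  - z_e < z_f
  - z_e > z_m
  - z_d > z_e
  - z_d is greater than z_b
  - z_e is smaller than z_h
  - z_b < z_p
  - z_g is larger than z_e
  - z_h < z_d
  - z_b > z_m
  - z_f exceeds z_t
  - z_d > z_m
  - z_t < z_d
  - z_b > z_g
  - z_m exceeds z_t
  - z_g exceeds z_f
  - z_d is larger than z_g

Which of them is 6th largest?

The consecutive relations fix a unique order: z_t < z_m < z_e < z_f < z_g < z_b < z_p < z_h < z_d.
The 6th largest is z_f.

z_f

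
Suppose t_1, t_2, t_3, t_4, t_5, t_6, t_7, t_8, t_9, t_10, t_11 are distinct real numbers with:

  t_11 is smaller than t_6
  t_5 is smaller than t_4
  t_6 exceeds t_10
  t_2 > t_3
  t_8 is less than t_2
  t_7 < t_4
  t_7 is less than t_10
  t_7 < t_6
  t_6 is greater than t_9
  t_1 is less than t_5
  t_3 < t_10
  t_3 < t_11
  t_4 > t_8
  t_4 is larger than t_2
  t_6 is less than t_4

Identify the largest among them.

Chaining downward from t_4: directly below it, t_7, t_8, t_2, t_6, t_5; then t_3, t_9, t_10, t_1, t_11.
That covers every other element, and nothing is given above t_4, so t_4 is the largest.

t_4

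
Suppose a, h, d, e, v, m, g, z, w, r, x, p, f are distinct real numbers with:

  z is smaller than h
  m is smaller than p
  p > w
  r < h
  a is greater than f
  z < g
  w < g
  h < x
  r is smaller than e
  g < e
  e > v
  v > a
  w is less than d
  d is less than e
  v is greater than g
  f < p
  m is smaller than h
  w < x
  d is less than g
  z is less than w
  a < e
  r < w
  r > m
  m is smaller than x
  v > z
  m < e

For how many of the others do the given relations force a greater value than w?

The elements the relations force above w are d, g, v, p, e, x — no chain reaches any other.
That is 6.

6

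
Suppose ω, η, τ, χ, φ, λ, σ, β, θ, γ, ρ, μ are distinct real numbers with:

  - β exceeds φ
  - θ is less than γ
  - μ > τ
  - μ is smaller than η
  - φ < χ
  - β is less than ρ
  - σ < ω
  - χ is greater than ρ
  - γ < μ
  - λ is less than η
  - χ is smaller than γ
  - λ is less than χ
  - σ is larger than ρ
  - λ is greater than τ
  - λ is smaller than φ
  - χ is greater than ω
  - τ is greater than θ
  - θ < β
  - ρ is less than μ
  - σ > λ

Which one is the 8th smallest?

ω

The consecutive relations fix a unique order: θ < τ < λ < φ < β < ρ < σ < ω < χ < γ < μ < η.
The 8th smallest is ω.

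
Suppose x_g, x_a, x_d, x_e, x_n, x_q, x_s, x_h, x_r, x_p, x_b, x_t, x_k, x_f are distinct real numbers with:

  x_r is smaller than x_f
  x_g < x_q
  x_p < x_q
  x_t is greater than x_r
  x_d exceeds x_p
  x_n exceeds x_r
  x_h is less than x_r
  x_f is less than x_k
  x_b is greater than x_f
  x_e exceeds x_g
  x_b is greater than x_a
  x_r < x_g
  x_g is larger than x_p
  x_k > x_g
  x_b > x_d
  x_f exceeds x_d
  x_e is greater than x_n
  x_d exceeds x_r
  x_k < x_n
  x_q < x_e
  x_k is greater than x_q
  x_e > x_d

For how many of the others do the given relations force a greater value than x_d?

5

The elements the relations force above x_d are x_f, x_k, x_b, x_n, x_e — no chain reaches any other.
That is 5.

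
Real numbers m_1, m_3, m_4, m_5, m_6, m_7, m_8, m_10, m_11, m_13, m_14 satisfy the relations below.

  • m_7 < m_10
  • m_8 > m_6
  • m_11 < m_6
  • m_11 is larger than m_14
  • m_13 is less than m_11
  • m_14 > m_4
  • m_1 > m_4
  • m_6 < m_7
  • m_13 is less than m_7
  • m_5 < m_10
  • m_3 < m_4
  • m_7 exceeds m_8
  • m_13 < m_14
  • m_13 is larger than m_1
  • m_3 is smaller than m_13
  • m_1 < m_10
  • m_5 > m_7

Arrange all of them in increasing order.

m_3 < m_4 < m_1 < m_13 < m_14 < m_11 < m_6 < m_8 < m_7 < m_5 < m_10

The consecutive links are each given: m_3 < m_4; m_4 < m_1; m_1 < m_13; m_13 < m_14; m_14 < m_11; m_11 < m_6; m_6 < m_8; m_8 < m_7; m_7 < m_5; m_5 < m_10.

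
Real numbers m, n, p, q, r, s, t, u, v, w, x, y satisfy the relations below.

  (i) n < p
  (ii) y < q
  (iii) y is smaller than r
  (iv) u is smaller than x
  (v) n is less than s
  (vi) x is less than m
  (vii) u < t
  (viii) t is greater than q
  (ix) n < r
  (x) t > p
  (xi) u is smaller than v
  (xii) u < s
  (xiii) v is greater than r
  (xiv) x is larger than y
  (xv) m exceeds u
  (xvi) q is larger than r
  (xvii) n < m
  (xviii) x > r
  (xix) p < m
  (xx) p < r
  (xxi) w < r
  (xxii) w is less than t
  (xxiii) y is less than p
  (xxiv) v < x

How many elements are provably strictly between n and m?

The relations place n below m. An element lies strictly between them when it is forced above n and also forced below m.
Above n: {p, r, v, s, q, x, t}. Below m: {y, p, w, u, r, v, x}.
Intersection: {p, r, v, x} — 4.

4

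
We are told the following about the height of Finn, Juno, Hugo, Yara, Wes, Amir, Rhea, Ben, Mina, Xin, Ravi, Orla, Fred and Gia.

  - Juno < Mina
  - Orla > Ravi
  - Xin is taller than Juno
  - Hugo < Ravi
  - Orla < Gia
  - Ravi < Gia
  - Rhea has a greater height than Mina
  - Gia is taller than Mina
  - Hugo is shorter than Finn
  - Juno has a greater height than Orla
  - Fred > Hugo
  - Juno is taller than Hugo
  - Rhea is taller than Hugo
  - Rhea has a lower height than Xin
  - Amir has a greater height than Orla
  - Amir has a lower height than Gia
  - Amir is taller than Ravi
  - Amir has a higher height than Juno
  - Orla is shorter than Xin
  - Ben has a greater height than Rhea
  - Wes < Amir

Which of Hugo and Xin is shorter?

Hugo

Hugo < Ravi and Ravi < Orla give Hugo < Orla.
Then Orla < Juno extends the chain to Juno.
With Juno < Mina: Hugo < Ravi < Orla < Juno < Mina.
Then Mina < Rhea extends the chain to Rhea.
Then Rhea < Xin extends the chain to Xin.
So Hugo < Xin; Hugo is the shorter of the two.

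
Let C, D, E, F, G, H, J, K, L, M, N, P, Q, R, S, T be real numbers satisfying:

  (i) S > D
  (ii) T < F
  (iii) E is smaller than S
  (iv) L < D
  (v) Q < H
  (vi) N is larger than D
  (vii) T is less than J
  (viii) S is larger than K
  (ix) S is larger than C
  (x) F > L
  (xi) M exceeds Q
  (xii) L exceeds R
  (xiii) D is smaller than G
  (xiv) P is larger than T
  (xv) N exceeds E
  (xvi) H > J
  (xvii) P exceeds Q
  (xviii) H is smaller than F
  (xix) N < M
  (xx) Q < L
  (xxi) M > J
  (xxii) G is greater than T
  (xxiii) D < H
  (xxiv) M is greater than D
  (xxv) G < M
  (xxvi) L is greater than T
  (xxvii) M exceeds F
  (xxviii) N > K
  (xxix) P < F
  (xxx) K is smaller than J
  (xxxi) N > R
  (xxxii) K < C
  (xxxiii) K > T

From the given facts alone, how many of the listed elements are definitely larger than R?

The elements the relations force above R are L, D, G, N, H, F, M, S — no chain reaches any other.
That is 8.

8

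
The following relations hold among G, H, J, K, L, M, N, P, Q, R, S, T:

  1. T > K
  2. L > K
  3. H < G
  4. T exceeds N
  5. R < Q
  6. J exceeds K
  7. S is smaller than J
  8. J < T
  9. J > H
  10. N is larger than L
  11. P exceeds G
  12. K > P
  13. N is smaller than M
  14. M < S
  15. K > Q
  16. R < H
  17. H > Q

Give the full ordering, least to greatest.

The consecutive links are each given: R < Q; Q < H; H < G; G < P; P < K; K < L; L < N; N < M; M < S; S < J; J < T.

R < Q < H < G < P < K < L < N < M < S < J < T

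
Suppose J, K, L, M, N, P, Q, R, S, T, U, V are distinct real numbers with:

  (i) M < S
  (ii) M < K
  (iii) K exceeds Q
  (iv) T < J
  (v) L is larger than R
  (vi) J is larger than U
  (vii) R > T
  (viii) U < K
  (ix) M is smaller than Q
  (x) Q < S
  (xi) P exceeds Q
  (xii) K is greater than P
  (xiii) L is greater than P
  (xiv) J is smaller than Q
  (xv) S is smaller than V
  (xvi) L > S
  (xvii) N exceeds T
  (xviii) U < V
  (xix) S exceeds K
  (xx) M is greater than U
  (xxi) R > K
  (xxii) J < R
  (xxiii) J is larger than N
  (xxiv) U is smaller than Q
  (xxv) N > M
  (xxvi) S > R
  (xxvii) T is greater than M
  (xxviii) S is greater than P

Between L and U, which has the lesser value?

U

The relevant relations are U < M; M < T; T < N; N < J; J < Q; Q < P; P < K; K < R; R < S; S < L.
Together: U < M < T < N < J < Q < P < K < R < S < L.
So U < L; U is the smaller of the two.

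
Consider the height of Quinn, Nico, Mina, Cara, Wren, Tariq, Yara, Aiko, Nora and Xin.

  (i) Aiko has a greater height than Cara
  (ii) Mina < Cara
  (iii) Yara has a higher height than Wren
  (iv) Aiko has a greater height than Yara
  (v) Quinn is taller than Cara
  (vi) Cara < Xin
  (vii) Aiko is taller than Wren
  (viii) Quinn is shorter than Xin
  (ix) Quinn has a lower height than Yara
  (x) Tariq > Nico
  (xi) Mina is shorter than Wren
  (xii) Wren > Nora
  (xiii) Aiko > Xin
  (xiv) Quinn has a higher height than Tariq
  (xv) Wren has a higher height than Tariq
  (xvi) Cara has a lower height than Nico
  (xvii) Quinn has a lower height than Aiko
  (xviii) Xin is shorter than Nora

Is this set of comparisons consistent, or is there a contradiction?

consistent

The single ordering Mina < Cara < Nico < Tariq < Quinn < Xin < Nora < Wren < Yara < Aiko satisfies every listed relation, so no contradiction arises.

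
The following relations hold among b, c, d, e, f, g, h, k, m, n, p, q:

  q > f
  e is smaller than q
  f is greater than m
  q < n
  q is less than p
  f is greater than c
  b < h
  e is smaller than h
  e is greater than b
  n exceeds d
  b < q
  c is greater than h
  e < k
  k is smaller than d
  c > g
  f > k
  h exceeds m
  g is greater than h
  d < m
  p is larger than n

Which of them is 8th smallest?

c

Chaining the given pairs: b < e < k < d < m < h < g < c < f < q < n < p.
The 8th smallest is c.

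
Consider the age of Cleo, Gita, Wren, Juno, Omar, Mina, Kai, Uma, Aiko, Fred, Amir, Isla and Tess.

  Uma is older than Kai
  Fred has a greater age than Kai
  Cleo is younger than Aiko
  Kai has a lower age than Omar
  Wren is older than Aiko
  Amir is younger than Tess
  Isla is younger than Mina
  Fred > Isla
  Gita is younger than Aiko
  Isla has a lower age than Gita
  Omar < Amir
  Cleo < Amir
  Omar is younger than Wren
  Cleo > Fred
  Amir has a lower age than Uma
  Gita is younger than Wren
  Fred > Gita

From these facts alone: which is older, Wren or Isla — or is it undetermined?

The relevant relations are Isla < Fred; Fred < Cleo; Cleo < Aiko; Aiko < Wren.
Chaining these gives Isla < Fred < Cleo < Aiko < Wren.
So Wren is older.

Wren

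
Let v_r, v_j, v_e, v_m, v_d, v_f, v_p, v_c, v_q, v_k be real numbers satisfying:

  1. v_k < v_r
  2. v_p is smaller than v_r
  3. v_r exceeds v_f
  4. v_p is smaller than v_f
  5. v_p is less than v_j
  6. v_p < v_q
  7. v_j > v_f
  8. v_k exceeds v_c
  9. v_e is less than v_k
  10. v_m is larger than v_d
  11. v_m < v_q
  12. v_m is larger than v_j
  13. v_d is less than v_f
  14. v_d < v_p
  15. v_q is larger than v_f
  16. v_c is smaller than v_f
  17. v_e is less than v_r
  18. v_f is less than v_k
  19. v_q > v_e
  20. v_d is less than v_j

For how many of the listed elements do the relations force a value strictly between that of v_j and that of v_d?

The relations place v_d below v_j. An element lies strictly between them when it is forced above v_d and also forced below v_j.
Above v_d: {v_p, v_f, v_k, v_r, v_m, v_q}. Below v_j: {v_c, v_p, v_f}.
Intersection: {v_p, v_f} — 2.

2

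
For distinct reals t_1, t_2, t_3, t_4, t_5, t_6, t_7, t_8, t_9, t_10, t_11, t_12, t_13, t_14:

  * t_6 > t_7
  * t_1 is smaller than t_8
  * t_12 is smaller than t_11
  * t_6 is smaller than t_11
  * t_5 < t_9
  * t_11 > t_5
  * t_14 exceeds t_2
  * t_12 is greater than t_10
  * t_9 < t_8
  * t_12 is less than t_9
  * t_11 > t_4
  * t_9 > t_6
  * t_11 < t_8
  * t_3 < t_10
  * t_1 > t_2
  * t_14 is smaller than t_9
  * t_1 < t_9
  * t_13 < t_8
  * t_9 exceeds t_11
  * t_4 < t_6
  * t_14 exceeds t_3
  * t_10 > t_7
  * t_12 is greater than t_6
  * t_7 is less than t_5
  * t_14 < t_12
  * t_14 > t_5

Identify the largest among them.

Chaining downward from t_8: directly below it, t_1, t_13, t_11, t_9; then t_2, t_4, t_6, t_5, t_14, t_12; then t_7, t_3, t_10.
That covers every other element, and nothing is given above t_8, so t_8 is the largest.

t_8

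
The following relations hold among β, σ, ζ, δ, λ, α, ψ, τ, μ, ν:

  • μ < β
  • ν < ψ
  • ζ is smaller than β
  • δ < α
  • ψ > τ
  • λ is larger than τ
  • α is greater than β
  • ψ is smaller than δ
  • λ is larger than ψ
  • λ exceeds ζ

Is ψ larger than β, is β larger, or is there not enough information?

undetermined

Following every chain through ψ: above ψ we get λ, δ, α; below ψ we get τ, ν.
β is not reached, and no chain runs the other way from β to ψ.
So the given relations leave the order of ψ and β undetermined.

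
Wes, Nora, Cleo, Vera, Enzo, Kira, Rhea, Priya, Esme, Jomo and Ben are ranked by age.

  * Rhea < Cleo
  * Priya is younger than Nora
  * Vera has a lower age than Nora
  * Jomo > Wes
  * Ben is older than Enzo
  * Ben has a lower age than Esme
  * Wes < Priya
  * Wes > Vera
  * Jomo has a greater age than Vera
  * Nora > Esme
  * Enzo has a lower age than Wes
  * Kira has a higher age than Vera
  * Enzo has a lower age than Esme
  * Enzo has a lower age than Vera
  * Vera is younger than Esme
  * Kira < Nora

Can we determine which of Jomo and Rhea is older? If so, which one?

Following every chain through Rhea: above Rhea we get Cleo.
Jomo is not reached, and no chain runs the other way from Jomo to Rhea.
So the given relations leave the order of Rhea and Jomo undetermined.

undetermined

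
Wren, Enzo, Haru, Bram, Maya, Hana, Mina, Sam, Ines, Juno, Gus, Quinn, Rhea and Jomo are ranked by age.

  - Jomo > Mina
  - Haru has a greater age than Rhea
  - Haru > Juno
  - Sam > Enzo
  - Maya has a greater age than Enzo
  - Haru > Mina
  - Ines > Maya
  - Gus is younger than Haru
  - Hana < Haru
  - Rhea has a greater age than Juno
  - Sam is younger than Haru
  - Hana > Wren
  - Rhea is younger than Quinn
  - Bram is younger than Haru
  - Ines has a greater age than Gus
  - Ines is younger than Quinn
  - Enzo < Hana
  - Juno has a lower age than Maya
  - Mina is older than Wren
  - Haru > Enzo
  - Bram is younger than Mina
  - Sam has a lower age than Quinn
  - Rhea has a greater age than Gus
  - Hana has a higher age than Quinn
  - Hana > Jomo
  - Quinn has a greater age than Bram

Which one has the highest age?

Chaining downward from Haru: directly below it, Juno, Gus, Bram, Enzo, Sam, Rhea, Mina, Hana; then Wren, Jomo, Quinn; then Ines; then Maya.
That covers every other element, and nothing is given above Haru, so Haru is the highest age.

Haru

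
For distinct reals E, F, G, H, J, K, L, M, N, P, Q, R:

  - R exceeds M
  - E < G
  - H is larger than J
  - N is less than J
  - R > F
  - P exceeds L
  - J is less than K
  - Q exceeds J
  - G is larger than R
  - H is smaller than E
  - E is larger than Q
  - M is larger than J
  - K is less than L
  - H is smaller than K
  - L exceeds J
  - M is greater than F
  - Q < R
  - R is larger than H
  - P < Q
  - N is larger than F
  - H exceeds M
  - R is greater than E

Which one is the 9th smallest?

Chaining the given pairs: F < N < J < M < H < K < L < P < Q < E < R < G.
Counting 9 from the smallest end gives Q.

Q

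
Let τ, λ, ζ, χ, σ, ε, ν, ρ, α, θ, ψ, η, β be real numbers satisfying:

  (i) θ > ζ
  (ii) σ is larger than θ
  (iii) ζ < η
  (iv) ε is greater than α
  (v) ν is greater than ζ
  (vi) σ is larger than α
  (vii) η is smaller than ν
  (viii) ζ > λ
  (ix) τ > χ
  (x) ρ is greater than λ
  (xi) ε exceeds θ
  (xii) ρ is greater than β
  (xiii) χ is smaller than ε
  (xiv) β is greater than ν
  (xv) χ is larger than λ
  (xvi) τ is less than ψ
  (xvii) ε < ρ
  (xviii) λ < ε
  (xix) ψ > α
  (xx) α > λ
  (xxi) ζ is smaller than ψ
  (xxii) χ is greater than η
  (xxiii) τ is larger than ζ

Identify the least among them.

λ

Chaining upward from λ: directly above it, ζ, α, χ, ε, ρ; then θ, η, τ, σ, ν, ψ; then β.
That covers every other element, and nothing is given below λ, so λ is the least.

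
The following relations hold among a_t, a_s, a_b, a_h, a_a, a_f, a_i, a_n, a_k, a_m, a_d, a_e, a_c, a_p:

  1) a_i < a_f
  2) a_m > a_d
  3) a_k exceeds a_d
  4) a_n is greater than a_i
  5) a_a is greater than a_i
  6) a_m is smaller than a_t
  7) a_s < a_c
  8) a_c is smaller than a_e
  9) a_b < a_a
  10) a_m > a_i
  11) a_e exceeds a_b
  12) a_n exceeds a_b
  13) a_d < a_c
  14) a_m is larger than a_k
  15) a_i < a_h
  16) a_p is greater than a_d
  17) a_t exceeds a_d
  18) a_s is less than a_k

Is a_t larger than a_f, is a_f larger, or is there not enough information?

undetermined

Following every chain through a_f: below a_f we get a_i.
a_t is not reached, and no chain runs the other way from a_t to a_f.
So the given relations leave the order of a_f and a_t undetermined.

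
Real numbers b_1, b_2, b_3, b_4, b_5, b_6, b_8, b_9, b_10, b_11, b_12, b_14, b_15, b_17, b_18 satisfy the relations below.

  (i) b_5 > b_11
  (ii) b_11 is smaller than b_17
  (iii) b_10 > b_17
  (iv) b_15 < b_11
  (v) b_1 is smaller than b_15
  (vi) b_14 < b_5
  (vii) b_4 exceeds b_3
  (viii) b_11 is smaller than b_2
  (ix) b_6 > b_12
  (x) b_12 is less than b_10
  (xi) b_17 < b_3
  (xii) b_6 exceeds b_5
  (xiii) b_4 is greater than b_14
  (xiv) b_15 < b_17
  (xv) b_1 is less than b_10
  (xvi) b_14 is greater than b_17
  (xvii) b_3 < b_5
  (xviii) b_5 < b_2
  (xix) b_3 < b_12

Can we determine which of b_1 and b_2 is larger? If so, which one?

b_2

The relevant relations are b_1 < b_15; b_15 < b_17; b_17 < b_3; b_3 < b_5; b_5 < b_2.
Chaining these gives b_1 < b_15 < b_17 < b_3 < b_5 < b_2.
So b_2 is larger.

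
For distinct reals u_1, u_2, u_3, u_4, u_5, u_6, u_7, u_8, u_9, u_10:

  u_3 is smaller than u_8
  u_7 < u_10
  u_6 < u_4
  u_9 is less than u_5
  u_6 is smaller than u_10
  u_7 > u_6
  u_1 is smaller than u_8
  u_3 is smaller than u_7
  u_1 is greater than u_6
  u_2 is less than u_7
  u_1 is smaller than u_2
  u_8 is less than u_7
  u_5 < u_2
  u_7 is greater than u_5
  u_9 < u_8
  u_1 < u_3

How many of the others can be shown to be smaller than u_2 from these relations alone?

4

Directly below u_2: u_1, u_5.
One step further: u_6, u_9 (4 so far).
Nothing else is reachable below u_2; 4 in all.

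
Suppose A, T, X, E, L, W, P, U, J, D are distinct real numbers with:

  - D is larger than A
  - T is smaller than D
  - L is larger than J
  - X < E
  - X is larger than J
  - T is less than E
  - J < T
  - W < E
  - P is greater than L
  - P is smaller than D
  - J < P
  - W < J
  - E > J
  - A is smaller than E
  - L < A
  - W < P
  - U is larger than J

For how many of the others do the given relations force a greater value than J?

8

From J the given relations immediately reach T, X, L, U, P, E.
From those, A, D — 8 in total.
Nothing else is reachable above J; 8 in all.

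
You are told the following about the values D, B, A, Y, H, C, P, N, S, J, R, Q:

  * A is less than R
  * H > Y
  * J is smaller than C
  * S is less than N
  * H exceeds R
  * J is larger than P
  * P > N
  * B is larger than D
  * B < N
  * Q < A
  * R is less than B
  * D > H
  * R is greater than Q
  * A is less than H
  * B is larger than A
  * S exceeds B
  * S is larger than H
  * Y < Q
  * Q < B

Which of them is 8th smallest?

S

Piecing the relations together gives one ordering: Y < Q < A < R < H < D < B < S < N < P < J < C.
The 8th smallest is S.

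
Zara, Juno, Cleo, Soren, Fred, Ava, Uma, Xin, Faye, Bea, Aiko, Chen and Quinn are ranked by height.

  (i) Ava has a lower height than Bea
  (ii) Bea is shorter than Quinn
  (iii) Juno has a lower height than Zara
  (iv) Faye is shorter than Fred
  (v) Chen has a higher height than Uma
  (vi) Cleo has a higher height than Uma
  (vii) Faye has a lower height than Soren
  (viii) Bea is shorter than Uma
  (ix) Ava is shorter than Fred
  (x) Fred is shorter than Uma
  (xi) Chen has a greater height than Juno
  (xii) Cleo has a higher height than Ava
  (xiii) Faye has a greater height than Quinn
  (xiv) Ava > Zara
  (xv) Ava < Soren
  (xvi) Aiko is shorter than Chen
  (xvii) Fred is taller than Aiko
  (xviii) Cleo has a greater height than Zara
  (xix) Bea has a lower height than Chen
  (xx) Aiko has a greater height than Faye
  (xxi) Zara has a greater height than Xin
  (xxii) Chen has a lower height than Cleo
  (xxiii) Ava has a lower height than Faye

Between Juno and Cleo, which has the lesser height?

The relevant relations are Juno < Zara; Zara < Ava; Ava < Bea; Bea < Quinn; Quinn < Faye; Faye < Aiko; Aiko < Fred; Fred < Uma; Uma < Chen; Chen < Cleo.
Chaining these gives Juno < Zara < Ava < Bea < Quinn < Faye < Aiko < Fred < Uma < Chen < Cleo.
So Juno < Cleo; Juno is the shorter of the two.

Juno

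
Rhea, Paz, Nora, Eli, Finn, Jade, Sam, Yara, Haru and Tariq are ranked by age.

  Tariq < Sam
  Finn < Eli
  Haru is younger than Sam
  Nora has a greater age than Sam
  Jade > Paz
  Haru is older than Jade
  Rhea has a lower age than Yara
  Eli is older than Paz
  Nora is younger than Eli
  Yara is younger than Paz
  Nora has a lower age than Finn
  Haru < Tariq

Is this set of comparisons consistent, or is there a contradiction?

consistent

Every relation is compatible with Rhea < Yara < Paz < Jade < Haru < Tariq < Sam < Nora < Finn < Eli; the set is consistent.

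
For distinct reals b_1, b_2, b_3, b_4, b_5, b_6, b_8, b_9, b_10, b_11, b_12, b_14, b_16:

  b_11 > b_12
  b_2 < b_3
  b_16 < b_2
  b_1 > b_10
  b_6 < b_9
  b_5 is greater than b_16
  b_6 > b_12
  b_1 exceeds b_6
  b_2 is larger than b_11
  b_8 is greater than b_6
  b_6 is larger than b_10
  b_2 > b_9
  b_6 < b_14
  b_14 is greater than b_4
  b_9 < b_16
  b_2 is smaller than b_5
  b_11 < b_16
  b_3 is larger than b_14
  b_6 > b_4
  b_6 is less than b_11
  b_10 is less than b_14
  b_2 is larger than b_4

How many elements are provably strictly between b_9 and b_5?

2

Chaining upward from b_9 reaches: b_16, b_2, b_3.
Chaining downward from b_5 reaches: b_10, b_4, b_12, b_6, b_11, b_16, b_2.
Strictly between b_9 and b_5 are those in both lists: b_16, b_2 — 2 elements.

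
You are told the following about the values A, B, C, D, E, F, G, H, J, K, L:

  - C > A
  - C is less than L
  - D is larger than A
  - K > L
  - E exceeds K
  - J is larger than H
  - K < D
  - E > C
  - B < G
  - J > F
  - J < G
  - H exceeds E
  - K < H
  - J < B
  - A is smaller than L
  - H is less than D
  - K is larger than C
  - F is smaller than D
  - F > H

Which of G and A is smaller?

A

The relevant relations are A < C; C < L; L < K; K < H; H < F; F < J; J < B; B < G.
Chaining these gives A < C < L < K < H < F < J < B < G.
So A < G; A is the smaller of the two.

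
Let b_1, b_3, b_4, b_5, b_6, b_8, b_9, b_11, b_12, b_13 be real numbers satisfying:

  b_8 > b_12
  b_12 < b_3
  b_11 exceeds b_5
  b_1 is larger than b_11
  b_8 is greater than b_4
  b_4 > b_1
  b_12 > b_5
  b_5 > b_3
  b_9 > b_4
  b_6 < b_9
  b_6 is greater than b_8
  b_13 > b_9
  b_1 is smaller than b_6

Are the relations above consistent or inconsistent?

We have b_5 < b_12 stated directly, yet also b_12 < b_3 < b_5 by chaining the others — so b_12 < b_5. Contradiction.

inconsistent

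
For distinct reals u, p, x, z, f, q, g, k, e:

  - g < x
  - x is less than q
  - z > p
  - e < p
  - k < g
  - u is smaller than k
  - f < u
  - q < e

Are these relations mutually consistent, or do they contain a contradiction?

consistent

The single ordering f < u < k < g < x < q < e < p < z satisfies every listed relation, so no contradiction arises.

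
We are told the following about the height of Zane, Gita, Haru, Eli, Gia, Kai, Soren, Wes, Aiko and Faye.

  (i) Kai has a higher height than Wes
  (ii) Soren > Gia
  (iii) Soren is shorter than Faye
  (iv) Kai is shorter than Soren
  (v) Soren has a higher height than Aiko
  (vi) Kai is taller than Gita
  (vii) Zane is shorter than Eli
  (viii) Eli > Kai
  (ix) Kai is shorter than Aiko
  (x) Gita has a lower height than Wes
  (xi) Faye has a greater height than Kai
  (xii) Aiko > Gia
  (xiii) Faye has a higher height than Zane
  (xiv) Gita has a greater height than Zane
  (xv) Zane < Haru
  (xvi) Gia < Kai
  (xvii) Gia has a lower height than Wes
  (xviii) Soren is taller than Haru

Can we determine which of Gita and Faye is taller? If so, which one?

Following the relations from Gita: Gita < Wes < Kai < Aiko < Soren < Faye.
So Faye is taller.

Faye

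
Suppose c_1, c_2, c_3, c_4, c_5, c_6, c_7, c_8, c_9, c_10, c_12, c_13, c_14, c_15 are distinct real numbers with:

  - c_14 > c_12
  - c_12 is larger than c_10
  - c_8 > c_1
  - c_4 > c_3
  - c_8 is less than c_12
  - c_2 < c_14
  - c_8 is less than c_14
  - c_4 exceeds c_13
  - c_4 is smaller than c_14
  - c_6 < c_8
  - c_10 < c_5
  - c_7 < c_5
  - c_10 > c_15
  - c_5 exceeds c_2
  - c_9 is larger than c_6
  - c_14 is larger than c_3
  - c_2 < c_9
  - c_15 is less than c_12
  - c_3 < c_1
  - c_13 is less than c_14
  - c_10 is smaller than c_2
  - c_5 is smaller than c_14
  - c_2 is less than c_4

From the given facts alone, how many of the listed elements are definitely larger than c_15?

7

The elements the relations force above c_15 are c_10, c_12, c_2, c_4, c_5, c_9, c_14 — no chain reaches any other.
That is 7.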